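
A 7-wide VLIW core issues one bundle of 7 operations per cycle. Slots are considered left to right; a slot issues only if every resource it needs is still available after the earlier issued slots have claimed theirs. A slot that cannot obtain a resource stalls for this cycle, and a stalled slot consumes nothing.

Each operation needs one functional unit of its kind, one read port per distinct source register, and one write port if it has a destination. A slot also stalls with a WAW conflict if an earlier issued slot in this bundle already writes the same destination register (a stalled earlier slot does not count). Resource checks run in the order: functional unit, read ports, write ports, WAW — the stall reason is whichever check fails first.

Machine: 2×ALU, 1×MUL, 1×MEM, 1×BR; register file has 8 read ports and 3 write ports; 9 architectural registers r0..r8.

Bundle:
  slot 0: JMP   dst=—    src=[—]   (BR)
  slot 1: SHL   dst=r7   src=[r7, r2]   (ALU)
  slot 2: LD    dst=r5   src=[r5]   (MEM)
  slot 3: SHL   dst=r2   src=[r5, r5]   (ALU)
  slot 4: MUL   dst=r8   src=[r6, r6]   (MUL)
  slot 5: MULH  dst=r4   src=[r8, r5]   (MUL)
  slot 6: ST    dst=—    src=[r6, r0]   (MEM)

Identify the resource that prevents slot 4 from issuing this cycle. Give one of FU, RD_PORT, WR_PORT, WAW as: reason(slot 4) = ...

reason(slot 4) = WR_PORT

#0 BR src=- dispatched  <A:2 Mu:1 Ld:1 B:0 rd:8 wr:3>
#1 ALU src=r7,r2 dispatched  <A:1 Mu:1 Ld:1 B:0 rd:6 wr:2>
#2 MEM src=r5 dispatched  <A:1 Mu:1 Ld:0 B:0 rd:5 wr:1>
#3 ALU src=r5,r5 dispatched  <A:0 Mu:1 Ld:0 B:0 rd:4 wr:0>
#4 MUL src=r6,r6 held:WR_PORT  <A:0 Mu:1 Ld:0 B:0 rd:4 wr:0>
#5 MUL src=r8,r5 held:WR_PORT  <A:0 Mu:1 Ld:0 B:0 rd:4 wr:0>
#6 MEM src=r6,r0 held:FU  <A:0 Mu:1 Ld:0 B:0 rd:4 wr:0>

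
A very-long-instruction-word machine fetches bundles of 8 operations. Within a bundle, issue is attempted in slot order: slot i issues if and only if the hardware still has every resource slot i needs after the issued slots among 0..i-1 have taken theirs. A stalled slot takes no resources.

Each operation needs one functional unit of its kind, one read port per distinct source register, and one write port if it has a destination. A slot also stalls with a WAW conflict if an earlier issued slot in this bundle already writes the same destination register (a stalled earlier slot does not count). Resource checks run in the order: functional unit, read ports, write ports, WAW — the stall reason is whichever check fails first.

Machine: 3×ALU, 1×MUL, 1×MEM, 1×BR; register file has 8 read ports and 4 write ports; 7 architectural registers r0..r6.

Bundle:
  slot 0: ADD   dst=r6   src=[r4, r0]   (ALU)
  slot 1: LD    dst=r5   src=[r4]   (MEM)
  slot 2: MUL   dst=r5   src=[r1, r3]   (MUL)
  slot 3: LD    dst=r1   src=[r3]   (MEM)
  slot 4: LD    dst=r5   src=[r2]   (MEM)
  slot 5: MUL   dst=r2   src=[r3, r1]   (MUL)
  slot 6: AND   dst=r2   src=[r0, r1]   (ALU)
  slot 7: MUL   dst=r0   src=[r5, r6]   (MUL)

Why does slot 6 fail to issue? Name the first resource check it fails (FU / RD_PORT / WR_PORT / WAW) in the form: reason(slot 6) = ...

reason(slot 6) = WAW

  0. ALU→r6 ⇒ go  {2A/1Mu/1Ld/1B | 6r 3w}
  1. MEM→r5 ⇒ go  {2A/1Mu/0Ld/1B | 5r 2w}
  2. MUL→r5 ⇒ no(WAW)  {2A/1Mu/0Ld/1B | 5r 2w}
  3. MEM→r1 ⇒ no(FU)  {2A/1Mu/0Ld/1B | 5r 2w}
  4. MEM→r5 ⇒ no(FU)  {2A/1Mu/0Ld/1B | 5r 2w}
  5. MUL→r2 ⇒ go  {2A/0Mu/0Ld/1B | 3r 1w}
  6. ALU→r2 ⇒ no(WAW)  {2A/0Mu/0Ld/1B | 3r 1w}
  7. MUL→r0 ⇒ no(FU)  {2A/0Mu/0Ld/1B | 3r 1w}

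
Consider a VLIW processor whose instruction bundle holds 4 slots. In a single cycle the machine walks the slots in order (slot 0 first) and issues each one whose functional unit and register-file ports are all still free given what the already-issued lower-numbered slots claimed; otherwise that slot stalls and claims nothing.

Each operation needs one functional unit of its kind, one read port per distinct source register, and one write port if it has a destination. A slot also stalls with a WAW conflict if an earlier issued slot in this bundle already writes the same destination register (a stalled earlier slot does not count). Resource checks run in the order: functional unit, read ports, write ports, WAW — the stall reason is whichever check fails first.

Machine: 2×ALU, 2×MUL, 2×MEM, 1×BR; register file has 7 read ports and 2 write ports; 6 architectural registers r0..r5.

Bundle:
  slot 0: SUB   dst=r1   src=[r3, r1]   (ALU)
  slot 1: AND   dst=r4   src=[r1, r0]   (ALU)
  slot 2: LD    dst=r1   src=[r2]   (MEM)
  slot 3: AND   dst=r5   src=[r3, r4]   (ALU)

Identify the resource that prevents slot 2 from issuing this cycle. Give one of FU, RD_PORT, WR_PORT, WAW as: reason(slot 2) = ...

reason(slot 2) = WR_PORT

#0 ALU src=r3,r1 dispatched  <A:1 Mu:2 Ld:2 B:1 rd:5 wr:1>
#1 ALU src=r1,r0 dispatched  <A:0 Mu:2 Ld:2 B:1 rd:3 wr:0>
#2 MEM src=r2 held:WR_PORT  <A:0 Mu:2 Ld:2 B:1 rd:3 wr:0>
#3 ALU src=r3,r4 held:FU  <A:0 Mu:2 Ld:2 B:1 rd:3 wr:0>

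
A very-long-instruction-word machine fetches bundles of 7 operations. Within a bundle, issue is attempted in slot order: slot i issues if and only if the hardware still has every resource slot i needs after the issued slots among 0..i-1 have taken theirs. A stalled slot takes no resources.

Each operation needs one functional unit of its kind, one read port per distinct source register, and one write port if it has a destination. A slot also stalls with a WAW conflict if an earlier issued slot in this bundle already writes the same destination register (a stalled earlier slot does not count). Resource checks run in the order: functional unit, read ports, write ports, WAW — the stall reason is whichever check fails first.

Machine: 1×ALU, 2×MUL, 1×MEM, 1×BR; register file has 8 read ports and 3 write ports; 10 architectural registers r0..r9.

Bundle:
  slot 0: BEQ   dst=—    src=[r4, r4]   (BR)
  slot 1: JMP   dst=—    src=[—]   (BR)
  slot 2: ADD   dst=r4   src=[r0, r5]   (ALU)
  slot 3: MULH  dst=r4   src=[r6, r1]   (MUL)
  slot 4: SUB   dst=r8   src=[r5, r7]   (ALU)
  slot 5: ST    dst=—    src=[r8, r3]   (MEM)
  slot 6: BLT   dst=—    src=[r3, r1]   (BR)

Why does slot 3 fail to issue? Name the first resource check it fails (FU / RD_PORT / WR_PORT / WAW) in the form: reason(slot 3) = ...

reason(slot 3) = WAW

(0) want 1×BR +1rd +0wr — yes → AL1|MU2|ME1|BR0|rd7|wr3
(1) want 1×BR +0rd +0wr — FU → AL1|MU2|ME1|BR0|rd7|wr3
(2) want 1×ALU +2rd +1wr — yes → AL0|MU2|ME1|BR0|rd5|wr2
(3) want 1×MUL +2rd +1wr — WAW → AL0|MU2|ME1|BR0|rd5|wr2
(4) want 1×ALU +2rd +1wr — FU → AL0|MU2|ME1|BR0|rd5|wr2
(5) want 1×MEM +2rd +0wr — yes → AL0|MU2|ME0|BR0|rd3|wr2
(6) want 1×BR +2rd +0wr — FU → AL0|MU2|ME0|BR0|rd3|wr2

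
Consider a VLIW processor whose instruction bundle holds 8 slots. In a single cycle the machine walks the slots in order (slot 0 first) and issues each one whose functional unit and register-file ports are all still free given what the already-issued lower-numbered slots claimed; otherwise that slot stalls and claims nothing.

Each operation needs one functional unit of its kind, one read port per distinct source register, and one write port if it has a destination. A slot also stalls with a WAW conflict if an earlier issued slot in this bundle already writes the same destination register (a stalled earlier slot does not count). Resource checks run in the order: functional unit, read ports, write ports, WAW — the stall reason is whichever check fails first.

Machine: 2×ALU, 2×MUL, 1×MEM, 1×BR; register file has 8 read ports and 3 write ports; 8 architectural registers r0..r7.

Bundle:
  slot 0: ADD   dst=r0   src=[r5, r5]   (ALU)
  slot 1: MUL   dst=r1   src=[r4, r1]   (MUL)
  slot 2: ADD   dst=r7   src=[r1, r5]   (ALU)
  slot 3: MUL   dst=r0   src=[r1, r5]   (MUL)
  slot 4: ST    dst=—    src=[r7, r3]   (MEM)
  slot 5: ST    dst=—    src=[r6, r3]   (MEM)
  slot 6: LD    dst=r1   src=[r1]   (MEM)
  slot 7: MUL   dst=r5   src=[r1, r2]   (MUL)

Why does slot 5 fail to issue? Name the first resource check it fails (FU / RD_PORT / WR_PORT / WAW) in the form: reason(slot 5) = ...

slot 0 (ALU): ISSUE — free A1,Mu2,Ld1,B1 rp7 wp2
slot 1 (MUL): ISSUE — free A1,Mu1,Ld1,B1 rp5 wp1
slot 2 (ALU): ISSUE — free A0,Mu1,Ld1,B1 rp3 wp0
slot 3 (MUL): stall WR_PORT — free A0,Mu1,Ld1,B1 rp3 wp0
slot 4 (MEM): ISSUE — free A0,Mu1,Ld0,B1 rp1 wp0
slot 5 (MEM): stall FU — free A0,Mu1,Ld0,B1 rp1 wp0
slot 6 (MEM): stall FU — free A0,Mu1,Ld0,B1 rp1 wp0
slot 7 (MUL): stall RD_PORT — free A0,Mu1,Ld0,B1 rp1 wp0

reason(slot 5) = FU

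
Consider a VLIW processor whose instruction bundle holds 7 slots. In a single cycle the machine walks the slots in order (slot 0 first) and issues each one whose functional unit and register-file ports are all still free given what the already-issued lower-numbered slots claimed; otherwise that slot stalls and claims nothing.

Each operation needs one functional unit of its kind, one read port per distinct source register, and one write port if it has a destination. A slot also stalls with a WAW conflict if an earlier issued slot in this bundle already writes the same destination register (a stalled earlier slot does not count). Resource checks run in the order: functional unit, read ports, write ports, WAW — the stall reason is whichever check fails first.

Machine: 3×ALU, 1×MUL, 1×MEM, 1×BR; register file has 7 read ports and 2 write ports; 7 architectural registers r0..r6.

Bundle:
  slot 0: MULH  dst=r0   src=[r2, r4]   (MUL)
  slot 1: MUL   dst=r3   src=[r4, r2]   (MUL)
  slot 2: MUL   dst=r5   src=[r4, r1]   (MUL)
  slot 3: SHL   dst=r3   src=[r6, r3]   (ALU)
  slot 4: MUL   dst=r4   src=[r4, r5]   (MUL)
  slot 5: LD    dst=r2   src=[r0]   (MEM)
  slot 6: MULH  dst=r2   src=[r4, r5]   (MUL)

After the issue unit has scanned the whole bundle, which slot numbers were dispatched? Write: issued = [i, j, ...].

issued = [0, 3]

(0) want 1×MUL +2rd +1wr — yes → AL3|MU0|ME1|BR1|rd5|wr1
(1) want 1×MUL +2rd +1wr — FU → AL3|MU0|ME1|BR1|rd5|wr1
(2) want 1×MUL +2rd +1wr — FU → AL3|MU0|ME1|BR1|rd5|wr1
(3) want 1×ALU +2rd +1wr — yes → AL2|MU0|ME1|BR1|rd3|wr0
(4) want 1×MUL +2rd +1wr — FU → AL2|MU0|ME1|BR1|rd3|wr0
(5) want 1×MEM +1rd +1wr — WR_PORT → AL2|MU0|ME1|BR1|rd3|wr0
(6) want 1×MUL +2rd +1wr — FU → AL2|MU0|ME1|BR1|rd3|wr0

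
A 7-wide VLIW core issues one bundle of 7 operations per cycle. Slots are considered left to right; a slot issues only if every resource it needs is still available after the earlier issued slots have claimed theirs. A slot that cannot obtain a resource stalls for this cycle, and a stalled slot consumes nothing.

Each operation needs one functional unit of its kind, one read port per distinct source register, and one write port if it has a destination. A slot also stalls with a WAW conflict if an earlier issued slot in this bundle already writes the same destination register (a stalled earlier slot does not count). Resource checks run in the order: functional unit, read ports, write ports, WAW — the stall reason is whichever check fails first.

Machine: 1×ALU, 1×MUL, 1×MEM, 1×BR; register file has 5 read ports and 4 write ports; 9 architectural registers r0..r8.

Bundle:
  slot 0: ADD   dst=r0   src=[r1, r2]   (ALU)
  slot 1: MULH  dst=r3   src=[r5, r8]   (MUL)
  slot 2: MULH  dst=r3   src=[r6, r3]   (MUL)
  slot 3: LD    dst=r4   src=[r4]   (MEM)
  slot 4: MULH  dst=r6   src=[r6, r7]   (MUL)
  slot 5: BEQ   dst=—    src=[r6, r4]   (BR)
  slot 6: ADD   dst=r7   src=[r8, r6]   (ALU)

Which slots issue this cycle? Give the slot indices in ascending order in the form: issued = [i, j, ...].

issued = [0, 1, 3]

  0. ALU→r0 ⇒ go  {0A/1Mu/1Ld/1B | 3r 3w}
  1. MUL→r3 ⇒ go  {0A/0Mu/1Ld/1B | 1r 2w}
  2. MUL→r3 ⇒ no(FU)  {0A/0Mu/1Ld/1B | 1r 2w}
  3. MEM→r4 ⇒ go  {0A/0Mu/0Ld/1B | 0r 1w}
  4. MUL→r6 ⇒ no(FU)  {0A/0Mu/0Ld/1B | 0r 1w}
  5. BR ⇒ no(RD_PORT)  {0A/0Mu/0Ld/1B | 0r 1w}
  6. ALU→r7 ⇒ no(FU)  {0A/0Mu/0Ld/1B | 0r 1w}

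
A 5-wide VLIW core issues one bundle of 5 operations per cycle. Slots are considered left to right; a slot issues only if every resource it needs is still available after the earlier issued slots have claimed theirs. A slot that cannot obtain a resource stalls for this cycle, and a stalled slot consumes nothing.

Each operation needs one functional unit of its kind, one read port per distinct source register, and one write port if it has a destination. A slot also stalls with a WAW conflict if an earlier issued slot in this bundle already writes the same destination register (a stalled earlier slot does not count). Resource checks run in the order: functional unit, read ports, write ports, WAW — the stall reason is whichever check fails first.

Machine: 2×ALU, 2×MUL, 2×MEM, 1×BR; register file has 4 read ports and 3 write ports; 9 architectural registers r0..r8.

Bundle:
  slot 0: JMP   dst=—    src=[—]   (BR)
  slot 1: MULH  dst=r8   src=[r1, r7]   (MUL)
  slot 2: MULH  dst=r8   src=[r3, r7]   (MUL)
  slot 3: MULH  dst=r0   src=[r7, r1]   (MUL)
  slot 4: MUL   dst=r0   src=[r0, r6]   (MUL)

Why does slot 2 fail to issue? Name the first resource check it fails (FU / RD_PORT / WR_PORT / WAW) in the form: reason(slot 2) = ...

#0 BR src=- dispatched  <A:2 Mu:2 Ld:2 B:0 rd:4 wr:3>
#1 MUL src=r1,r7 dispatched  <A:2 Mu:1 Ld:2 B:0 rd:2 wr:2>
#2 MUL src=r3,r7 held:WAW  <A:2 Mu:1 Ld:2 B:0 rd:2 wr:2>
#3 MUL src=r7,r1 dispatched  <A:2 Mu:0 Ld:2 B:0 rd:0 wr:1>
#4 MUL src=r0,r6 held:FU  <A:2 Mu:0 Ld:2 B:0 rd:0 wr:1>

reason(slot 2) = WAW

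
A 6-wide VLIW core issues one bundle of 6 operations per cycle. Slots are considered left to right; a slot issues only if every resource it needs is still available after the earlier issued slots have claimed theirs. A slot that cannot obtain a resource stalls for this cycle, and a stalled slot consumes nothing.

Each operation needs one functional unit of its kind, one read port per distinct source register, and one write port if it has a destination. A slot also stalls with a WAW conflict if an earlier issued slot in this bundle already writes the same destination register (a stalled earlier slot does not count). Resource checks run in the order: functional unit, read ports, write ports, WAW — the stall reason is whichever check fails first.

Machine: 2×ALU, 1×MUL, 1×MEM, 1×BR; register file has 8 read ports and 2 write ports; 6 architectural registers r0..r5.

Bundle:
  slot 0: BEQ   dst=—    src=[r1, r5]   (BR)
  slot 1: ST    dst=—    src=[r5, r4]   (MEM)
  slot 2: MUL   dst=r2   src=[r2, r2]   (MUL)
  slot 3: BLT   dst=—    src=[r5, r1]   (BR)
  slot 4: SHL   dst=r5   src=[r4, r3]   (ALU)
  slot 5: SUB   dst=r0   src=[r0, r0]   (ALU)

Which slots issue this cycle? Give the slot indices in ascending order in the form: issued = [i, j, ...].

#0 BR src=r1,r5 dispatched  <A:2 Mu:1 Ld:1 B:0 rd:6 wr:2>
#1 MEM src=r5,r4 dispatched  <A:2 Mu:1 Ld:0 B:0 rd:4 wr:2>
#2 MUL src=r2,r2 dispatched  <A:2 Mu:0 Ld:0 B:0 rd:3 wr:1>
#3 BR src=r5,r1 held:FU  <A:2 Mu:0 Ld:0 B:0 rd:3 wr:1>
#4 ALU src=r4,r3 dispatched  <A:1 Mu:0 Ld:0 B:0 rd:1 wr:0>
#5 ALU src=r0,r0 held:WR_PORT  <A:1 Mu:0 Ld:0 B:0 rd:1 wr:0>

issued = [0, 1, 2, 4]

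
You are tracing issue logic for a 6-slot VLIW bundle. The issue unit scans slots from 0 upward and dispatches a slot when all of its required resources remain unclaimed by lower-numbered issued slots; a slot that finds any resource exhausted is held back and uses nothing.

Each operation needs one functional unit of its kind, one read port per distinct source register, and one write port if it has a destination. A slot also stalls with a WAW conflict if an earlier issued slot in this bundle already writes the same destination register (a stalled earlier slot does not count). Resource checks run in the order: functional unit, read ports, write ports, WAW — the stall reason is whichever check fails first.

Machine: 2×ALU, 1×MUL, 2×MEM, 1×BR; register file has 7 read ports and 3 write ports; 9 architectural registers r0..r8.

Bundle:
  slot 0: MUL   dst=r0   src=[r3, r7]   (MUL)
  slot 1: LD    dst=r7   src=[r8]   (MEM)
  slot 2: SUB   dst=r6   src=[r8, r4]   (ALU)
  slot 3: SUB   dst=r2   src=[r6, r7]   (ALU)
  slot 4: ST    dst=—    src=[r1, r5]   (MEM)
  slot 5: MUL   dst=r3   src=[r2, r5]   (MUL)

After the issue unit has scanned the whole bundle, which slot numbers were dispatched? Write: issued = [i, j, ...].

issued = [0, 1, 2, 4]

  0. MUL→r0 ⇒ go  {2A/0Mu/2Ld/1B | 5r 2w}
  1. MEM→r7 ⇒ go  {2A/0Mu/1Ld/1B | 4r 1w}
  2. ALU→r6 ⇒ go  {1A/0Mu/1Ld/1B | 2r 0w}
  3. ALU→r2 ⇒ no(WR_PORT)  {1A/0Mu/1Ld/1B | 2r 0w}
  4. MEM ⇒ go  {1A/0Mu/0Ld/1B | 0r 0w}
  5. MUL→r3 ⇒ no(FU)  {1A/0Mu/0Ld/1B | 0r 0w}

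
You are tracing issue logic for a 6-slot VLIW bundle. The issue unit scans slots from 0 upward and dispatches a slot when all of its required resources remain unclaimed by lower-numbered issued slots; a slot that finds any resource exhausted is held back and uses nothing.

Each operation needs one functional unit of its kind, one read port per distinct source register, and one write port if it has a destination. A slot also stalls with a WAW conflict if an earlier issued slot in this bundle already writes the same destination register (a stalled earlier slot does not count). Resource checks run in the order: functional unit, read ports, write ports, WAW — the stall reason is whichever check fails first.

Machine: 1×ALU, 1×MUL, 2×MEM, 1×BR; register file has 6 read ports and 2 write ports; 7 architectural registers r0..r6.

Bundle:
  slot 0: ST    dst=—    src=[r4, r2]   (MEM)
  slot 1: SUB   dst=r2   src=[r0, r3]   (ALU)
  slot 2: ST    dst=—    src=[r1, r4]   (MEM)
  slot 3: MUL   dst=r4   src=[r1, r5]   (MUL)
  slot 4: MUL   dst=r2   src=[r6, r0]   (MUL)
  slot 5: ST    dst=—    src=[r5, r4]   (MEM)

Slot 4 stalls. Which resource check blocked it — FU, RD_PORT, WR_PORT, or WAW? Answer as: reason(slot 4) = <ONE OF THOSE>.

#0 MEM src=r4,r2 dispatched  <A:1 Mu:1 Ld:1 B:1 rd:4 wr:2>
#1 ALU src=r0,r3 dispatched  <A:0 Mu:1 Ld:1 B:1 rd:2 wr:1>
#2 MEM src=r1,r4 dispatched  <A:0 Mu:1 Ld:0 B:1 rd:0 wr:1>
#3 MUL src=r1,r5 held:RD_PORT  <A:0 Mu:1 Ld:0 B:1 rd:0 wr:1>
#4 MUL src=r6,r0 held:RD_PORT  <A:0 Mu:1 Ld:0 B:1 rd:0 wr:1>
#5 MEM src=r5,r4 held:FU  <A:0 Mu:1 Ld:0 B:1 rd:0 wr:1>

reason(slot 4) = RD_PORT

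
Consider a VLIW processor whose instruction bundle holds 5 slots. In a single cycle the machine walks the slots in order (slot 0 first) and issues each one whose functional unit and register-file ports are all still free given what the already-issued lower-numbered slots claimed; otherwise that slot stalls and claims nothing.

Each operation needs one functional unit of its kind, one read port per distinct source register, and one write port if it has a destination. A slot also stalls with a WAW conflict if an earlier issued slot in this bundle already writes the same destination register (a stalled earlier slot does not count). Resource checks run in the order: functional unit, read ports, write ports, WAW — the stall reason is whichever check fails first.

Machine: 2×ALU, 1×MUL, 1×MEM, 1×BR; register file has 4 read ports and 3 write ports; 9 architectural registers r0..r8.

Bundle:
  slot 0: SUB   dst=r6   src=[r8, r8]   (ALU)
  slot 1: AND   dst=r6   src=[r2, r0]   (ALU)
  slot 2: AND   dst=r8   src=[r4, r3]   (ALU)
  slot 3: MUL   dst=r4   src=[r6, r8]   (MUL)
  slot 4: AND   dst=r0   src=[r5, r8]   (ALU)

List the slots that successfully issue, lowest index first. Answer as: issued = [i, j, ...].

issued = [0, 2]

[0] ALU needs rd=1 wr=1: ok; after: ALU=1 MUL=1 MEM=1 BR=1, R=3, W=2
[1] ALU needs rd=2 wr=1: WAW; after: ALU=1 MUL=1 MEM=1 BR=1, R=3, W=2
[2] ALU needs rd=2 wr=1: ok; after: ALU=0 MUL=1 MEM=1 BR=1, R=1, W=1
[3] MUL needs rd=2 wr=1: RD_PORT; after: ALU=0 MUL=1 MEM=1 BR=1, R=1, W=1
[4] ALU needs rd=2 wr=1: FU; after: ALU=0 MUL=1 MEM=1 BR=1, R=1, W=1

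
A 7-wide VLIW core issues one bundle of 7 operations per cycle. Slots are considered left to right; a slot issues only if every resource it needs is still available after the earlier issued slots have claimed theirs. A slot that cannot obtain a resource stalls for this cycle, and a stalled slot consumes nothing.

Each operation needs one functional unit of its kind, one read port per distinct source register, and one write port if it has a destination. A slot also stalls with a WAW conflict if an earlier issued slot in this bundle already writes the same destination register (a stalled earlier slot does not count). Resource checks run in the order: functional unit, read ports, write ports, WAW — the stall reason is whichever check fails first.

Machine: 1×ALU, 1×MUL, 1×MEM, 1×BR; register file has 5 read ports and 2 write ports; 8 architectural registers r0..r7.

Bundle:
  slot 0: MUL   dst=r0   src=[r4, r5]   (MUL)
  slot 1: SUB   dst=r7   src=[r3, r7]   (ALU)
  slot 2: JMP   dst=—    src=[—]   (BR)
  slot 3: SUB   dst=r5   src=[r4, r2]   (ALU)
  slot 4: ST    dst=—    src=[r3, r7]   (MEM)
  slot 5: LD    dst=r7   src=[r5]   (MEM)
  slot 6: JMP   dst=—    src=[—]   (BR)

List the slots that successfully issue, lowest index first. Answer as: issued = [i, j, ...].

issued = [0, 1, 2]

  0. MUL→r0 ⇒ go  {1A/0Mu/1Ld/1B | 3r 1w}
  1. ALU→r7 ⇒ go  {0A/0Mu/1Ld/1B | 1r 0w}
  2. BR ⇒ go  {0A/0Mu/1Ld/0B | 1r 0w}
  3. ALU→r5 ⇒ no(FU)  {0A/0Mu/1Ld/0B | 1r 0w}
  4. MEM ⇒ no(RD_PORT)  {0A/0Mu/1Ld/0B | 1r 0w}
  5. MEM→r7 ⇒ no(WR_PORT)  {0A/0Mu/1Ld/0B | 1r 0w}
  6. BR ⇒ no(FU)  {0A/0Mu/1Ld/0B | 1r 0w}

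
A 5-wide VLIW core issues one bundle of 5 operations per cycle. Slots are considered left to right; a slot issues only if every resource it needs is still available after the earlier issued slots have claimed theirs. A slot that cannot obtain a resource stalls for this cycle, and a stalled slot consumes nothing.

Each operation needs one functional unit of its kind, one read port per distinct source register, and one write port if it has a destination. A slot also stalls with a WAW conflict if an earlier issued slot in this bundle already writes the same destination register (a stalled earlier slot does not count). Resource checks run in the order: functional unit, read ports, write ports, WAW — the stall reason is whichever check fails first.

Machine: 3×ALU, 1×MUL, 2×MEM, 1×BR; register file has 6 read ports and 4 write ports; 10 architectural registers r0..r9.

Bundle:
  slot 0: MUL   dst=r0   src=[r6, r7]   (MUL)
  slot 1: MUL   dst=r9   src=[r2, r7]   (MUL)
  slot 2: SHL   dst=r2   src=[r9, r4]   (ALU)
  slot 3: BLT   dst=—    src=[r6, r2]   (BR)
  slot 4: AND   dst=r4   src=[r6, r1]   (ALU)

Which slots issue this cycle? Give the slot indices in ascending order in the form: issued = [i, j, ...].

issued = [0, 2, 3]

[0] MUL needs rd=2 wr=1: ok; after: ALU=3 MUL=0 MEM=2 BR=1, R=4, W=3
[1] MUL needs rd=2 wr=1: FU; after: ALU=3 MUL=0 MEM=2 BR=1, R=4, W=3
[2] ALU needs rd=2 wr=1: ok; after: ALU=2 MUL=0 MEM=2 BR=1, R=2, W=2
[3] BR needs rd=2 wr=0: ok; after: ALU=2 MUL=0 MEM=2 BR=0, R=0, W=2
[4] ALU needs rd=2 wr=1: RD_PORT; after: ALU=2 MUL=0 MEM=2 BR=0, R=0, W=2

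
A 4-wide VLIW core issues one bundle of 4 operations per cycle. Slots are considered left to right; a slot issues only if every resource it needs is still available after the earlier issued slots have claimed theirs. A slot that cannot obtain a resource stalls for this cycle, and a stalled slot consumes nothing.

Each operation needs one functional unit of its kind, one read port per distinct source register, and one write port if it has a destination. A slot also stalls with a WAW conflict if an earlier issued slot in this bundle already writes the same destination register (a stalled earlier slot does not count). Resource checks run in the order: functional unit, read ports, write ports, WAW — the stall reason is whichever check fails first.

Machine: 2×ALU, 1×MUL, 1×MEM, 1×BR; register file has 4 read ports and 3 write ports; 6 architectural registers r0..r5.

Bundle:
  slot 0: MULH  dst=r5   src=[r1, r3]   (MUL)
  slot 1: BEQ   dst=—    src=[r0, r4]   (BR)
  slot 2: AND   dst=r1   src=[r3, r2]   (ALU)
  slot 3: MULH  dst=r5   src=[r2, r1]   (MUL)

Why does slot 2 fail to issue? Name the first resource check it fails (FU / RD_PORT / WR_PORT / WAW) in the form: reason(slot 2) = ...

reason(slot 2) = RD_PORT

  0. MUL→r5 ⇒ go  {2A/0Mu/1Ld/1B | 2r 2w}
  1. BR ⇒ go  {2A/0Mu/1Ld/0B | 0r 2w}
  2. ALU→r1 ⇒ no(RD_PORT)  {2A/0Mu/1Ld/0B | 0r 2w}
  3. MUL→r5 ⇒ no(FU)  {2A/0Mu/1Ld/0B | 0r 2w}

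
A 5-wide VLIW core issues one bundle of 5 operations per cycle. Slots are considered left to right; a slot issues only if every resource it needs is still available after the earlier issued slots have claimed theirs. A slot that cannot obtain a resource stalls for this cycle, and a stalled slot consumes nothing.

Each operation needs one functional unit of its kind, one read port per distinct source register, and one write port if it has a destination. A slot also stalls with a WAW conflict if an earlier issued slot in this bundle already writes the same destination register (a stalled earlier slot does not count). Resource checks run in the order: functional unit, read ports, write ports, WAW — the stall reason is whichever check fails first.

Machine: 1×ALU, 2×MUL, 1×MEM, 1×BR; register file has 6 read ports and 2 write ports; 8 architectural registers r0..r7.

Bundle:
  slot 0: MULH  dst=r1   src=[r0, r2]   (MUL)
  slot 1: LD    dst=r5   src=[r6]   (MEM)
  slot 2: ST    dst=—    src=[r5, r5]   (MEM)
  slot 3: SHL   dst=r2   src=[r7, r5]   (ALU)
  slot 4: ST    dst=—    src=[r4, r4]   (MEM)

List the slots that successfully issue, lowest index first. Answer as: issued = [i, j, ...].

  0. MUL→r1 ⇒ go  {1A/1Mu/1Ld/1B | 4r 1w}
  1. MEM→r5 ⇒ go  {1A/1Mu/0Ld/1B | 3r 0w}
  2. MEM ⇒ no(FU)  {1A/1Mu/0Ld/1B | 3r 0w}
  3. ALU→r2 ⇒ no(WR_PORT)  {1A/1Mu/0Ld/1B | 3r 0w}
  4. MEM ⇒ no(FU)  {1A/1Mu/0Ld/1B | 3r 0w}

issued = [0, 1]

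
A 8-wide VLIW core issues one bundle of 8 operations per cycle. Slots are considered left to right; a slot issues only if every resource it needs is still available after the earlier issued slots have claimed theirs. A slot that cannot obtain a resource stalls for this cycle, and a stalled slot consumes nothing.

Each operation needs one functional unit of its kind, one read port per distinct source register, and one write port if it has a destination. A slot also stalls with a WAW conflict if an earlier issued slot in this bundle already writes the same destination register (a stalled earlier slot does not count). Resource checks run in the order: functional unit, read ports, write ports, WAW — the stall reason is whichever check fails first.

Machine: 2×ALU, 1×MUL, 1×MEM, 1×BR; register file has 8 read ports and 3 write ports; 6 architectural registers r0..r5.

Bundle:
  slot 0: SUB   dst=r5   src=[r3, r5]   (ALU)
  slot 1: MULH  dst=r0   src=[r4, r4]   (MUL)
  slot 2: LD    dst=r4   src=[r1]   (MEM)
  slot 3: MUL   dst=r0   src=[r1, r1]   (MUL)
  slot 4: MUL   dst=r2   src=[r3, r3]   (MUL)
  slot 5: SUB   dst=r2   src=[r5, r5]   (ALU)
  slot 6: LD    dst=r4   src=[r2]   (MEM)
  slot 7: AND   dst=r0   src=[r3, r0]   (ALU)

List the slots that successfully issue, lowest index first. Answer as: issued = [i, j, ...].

slot 0 (ALU): ISSUE — free A1,Mu1,Ld1,B1 rp6 wp2
slot 1 (MUL): ISSUE — free A1,Mu0,Ld1,B1 rp5 wp1
slot 2 (MEM): ISSUE — free A1,Mu0,Ld0,B1 rp4 wp0
slot 3 (MUL): stall FU — free A1,Mu0,Ld0,B1 rp4 wp0
slot 4 (MUL): stall FU — free A1,Mu0,Ld0,B1 rp4 wp0
slot 5 (ALU): stall WR_PORT — free A1,Mu0,Ld0,B1 rp4 wp0
slot 6 (MEM): stall FU — free A1,Mu0,Ld0,B1 rp4 wp0
slot 7 (ALU): stall WR_PORT — free A1,Mu0,Ld0,B1 rp4 wp0

issued = [0, 1, 2]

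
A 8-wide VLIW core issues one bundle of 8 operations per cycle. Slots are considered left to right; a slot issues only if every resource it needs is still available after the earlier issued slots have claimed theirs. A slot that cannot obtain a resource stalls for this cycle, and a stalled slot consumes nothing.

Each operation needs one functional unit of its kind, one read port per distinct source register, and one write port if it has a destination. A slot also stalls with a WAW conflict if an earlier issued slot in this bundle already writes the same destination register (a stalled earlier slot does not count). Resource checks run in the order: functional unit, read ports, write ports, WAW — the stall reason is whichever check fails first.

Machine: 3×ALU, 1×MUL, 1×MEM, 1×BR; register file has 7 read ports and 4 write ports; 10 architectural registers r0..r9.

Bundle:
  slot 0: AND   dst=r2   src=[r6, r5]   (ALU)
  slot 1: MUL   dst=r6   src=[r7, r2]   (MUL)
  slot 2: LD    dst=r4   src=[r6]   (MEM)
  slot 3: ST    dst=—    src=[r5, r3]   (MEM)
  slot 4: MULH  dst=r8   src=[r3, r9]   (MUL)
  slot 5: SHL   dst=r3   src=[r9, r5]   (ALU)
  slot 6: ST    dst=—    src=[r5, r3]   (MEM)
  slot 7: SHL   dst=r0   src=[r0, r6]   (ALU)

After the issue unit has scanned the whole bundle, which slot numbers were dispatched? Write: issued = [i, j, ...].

slot 0 (ALU): ISSUE — free A2,Mu1,Ld1,B1 rp5 wp3
slot 1 (MUL): ISSUE — free A2,Mu0,Ld1,B1 rp3 wp2
slot 2 (MEM): ISSUE — free A2,Mu0,Ld0,B1 rp2 wp1
slot 3 (MEM): stall FU — free A2,Mu0,Ld0,B1 rp2 wp1
slot 4 (MUL): stall FU — free A2,Mu0,Ld0,B1 rp2 wp1
slot 5 (ALU): ISSUE — free A1,Mu0,Ld0,B1 rp0 wp0
slot 6 (MEM): stall FU — free A1,Mu0,Ld0,B1 rp0 wp0
slot 7 (ALU): stall RD_PORT — free A1,Mu0,Ld0,B1 rp0 wp0

issued = [0, 1, 2, 5]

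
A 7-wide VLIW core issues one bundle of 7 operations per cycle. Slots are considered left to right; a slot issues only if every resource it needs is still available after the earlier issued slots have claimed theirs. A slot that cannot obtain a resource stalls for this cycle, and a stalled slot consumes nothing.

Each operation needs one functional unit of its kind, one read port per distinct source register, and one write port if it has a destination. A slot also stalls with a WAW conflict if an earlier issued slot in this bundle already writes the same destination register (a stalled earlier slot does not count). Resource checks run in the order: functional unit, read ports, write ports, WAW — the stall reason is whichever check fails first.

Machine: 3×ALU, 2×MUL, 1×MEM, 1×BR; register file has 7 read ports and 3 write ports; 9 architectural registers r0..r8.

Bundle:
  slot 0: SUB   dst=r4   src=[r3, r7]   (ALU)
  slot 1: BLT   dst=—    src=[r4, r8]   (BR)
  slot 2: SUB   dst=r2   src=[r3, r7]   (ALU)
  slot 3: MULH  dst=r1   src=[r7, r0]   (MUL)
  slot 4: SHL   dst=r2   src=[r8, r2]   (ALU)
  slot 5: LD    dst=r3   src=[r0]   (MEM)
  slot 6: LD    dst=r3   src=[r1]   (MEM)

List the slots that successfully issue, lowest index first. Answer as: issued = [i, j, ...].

issued = [0, 1, 2, 5]

(0) want 1×ALU +2rd +1wr — yes → AL2|MU2|ME1|BR1|rd5|wr2
(1) want 1×BR +2rd +0wr — yes → AL2|MU2|ME1|BR0|rd3|wr2
(2) want 1×ALU +2rd +1wr — yes → AL1|MU2|ME1|BR0|rd1|wr1
(3) want 1×MUL +2rd +1wr — RD_PORT → AL1|MU2|ME1|BR0|rd1|wr1
(4) want 1×ALU +2rd +1wr — RD_PORT → AL1|MU2|ME1|BR0|rd1|wr1
(5) want 1×MEM +1rd +1wr — yes → AL1|MU2|ME0|BR0|rd0|wr0
(6) want 1×MEM +1rd +1wr — FU → AL1|MU2|ME0|BR0|rd0|wr0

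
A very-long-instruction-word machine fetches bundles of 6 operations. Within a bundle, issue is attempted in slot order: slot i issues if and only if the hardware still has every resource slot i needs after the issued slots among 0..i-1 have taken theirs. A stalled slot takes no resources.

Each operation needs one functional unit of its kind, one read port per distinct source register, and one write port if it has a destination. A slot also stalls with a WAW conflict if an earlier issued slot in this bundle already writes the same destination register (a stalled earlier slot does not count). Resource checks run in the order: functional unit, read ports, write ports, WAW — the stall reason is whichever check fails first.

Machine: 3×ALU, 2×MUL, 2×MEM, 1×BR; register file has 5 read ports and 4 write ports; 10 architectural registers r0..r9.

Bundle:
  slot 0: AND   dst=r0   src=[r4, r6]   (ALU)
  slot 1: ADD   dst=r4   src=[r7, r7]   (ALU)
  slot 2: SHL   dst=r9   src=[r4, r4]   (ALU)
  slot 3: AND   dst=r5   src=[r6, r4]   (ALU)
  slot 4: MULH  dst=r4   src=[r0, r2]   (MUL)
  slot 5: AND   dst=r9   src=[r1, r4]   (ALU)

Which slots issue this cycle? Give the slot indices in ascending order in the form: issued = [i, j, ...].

(0) want 1×ALU +2rd +1wr — yes → AL2|MU2|ME2|BR1|rd3|wr3
(1) want 1×ALU +1rd +1wr — yes → AL1|MU2|ME2|BR1|rd2|wr2
(2) want 1×ALU +1rd +1wr — yes → AL0|MU2|ME2|BR1|rd1|wr1
(3) want 1×ALU +2rd +1wr — FU → AL0|MU2|ME2|BR1|rd1|wr1
(4) want 1×MUL +2rd +1wr — RD_PORT → AL0|MU2|ME2|BR1|rd1|wr1
(5) want 1×ALU +2rd +1wr — FU → AL0|MU2|ME2|BR1|rd1|wr1

issued = [0, 1, 2]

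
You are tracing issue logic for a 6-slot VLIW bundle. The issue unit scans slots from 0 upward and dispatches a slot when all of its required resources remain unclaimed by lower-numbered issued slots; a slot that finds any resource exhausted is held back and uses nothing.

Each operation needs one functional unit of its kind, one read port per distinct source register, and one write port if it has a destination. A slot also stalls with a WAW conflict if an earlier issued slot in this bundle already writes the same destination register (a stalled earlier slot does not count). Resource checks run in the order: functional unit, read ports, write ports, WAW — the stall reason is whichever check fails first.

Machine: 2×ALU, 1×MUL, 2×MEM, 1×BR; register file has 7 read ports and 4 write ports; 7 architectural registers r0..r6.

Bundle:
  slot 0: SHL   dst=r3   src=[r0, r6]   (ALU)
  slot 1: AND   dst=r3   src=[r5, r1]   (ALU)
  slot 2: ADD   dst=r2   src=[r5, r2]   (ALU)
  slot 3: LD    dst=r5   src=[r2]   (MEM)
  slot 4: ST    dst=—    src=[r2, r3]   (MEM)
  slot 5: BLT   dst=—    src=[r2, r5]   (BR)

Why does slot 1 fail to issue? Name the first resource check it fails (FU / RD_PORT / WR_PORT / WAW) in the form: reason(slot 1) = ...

reason(slot 1) = WAW

#0 ALU src=r0,r6 dispatched  <A:1 Mu:1 Ld:2 B:1 rd:5 wr:3>
#1 ALU src=r5,r1 held:WAW  <A:1 Mu:1 Ld:2 B:1 rd:5 wr:3>
#2 ALU src=r5,r2 dispatched  <A:0 Mu:1 Ld:2 B:1 rd:3 wr:2>
#3 MEM src=r2 dispatched  <A:0 Mu:1 Ld:1 B:1 rd:2 wr:1>
#4 MEM src=r2,r3 dispatched  <A:0 Mu:1 Ld:0 B:1 rd:0 wr:1>
#5 BR src=r2,r5 held:RD_PORT  <A:0 Mu:1 Ld:0 B:1 rd:0 wr:1>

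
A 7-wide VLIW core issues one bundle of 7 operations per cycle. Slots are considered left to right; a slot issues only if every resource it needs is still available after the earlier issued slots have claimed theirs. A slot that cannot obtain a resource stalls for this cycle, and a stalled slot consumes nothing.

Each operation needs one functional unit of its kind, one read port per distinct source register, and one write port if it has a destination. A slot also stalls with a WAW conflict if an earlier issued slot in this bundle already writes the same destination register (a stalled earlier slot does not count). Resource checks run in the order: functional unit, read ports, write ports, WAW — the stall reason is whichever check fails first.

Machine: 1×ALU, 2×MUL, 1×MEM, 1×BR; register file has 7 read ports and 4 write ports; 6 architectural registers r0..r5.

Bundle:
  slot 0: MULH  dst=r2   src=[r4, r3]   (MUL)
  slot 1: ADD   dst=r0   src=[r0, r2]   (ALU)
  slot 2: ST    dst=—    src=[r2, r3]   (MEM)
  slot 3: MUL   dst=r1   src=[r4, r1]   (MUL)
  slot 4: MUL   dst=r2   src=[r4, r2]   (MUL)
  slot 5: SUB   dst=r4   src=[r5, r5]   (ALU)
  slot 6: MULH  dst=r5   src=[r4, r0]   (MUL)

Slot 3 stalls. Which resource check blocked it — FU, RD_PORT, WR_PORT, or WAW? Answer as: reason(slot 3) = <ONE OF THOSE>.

reason(slot 3) = RD_PORT

[0] MUL needs rd=2 wr=1: ok; after: ALU=1 MUL=1 MEM=1 BR=1, R=5, W=3
[1] ALU needs rd=2 wr=1: ok; after: ALU=0 MUL=1 MEM=1 BR=1, R=3, W=2
[2] MEM needs rd=2 wr=0: ok; after: ALU=0 MUL=1 MEM=0 BR=1, R=1, W=2
[3] MUL needs rd=2 wr=1: RD_PORT; after: ALU=0 MUL=1 MEM=0 BR=1, R=1, W=2
[4] MUL needs rd=2 wr=1: RD_PORT; after: ALU=0 MUL=1 MEM=0 BR=1, R=1, W=2
[5] ALU needs rd=1 wr=1: FU; after: ALU=0 MUL=1 MEM=0 BR=1, R=1, W=2
[6] MUL needs rd=2 wr=1: RD_PORT; after: ALU=0 MUL=1 MEM=0 BR=1, R=1, W=2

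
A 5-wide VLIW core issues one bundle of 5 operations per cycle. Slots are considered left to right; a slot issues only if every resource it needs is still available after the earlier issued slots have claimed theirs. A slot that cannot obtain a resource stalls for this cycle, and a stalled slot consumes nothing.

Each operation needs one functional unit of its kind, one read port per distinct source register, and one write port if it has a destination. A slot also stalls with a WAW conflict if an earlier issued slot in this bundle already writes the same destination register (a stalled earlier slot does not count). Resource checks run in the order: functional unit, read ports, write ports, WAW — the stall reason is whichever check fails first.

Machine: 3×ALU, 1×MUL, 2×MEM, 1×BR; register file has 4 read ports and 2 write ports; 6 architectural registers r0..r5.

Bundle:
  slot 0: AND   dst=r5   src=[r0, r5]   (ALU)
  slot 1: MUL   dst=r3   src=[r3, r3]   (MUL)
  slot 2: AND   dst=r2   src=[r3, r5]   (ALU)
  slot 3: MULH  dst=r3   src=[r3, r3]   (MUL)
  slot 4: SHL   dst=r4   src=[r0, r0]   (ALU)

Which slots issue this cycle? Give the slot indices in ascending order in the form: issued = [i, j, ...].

#0 ALU src=r0,r5 dispatched  <A:2 Mu:1 Ld:2 B:1 rd:2 wr:1>
#1 MUL src=r3,r3 dispatched  <A:2 Mu:0 Ld:2 B:1 rd:1 wr:0>
#2 ALU src=r3,r5 held:RD_PORT  <A:2 Mu:0 Ld:2 B:1 rd:1 wr:0>
#3 MUL src=r3,r3 held:FU  <A:2 Mu:0 Ld:2 B:1 rd:1 wr:0>
#4 ALU src=r0,r0 held:WR_PORT  <A:2 Mu:0 Ld:2 B:1 rd:1 wr:0>

issued = [0, 1]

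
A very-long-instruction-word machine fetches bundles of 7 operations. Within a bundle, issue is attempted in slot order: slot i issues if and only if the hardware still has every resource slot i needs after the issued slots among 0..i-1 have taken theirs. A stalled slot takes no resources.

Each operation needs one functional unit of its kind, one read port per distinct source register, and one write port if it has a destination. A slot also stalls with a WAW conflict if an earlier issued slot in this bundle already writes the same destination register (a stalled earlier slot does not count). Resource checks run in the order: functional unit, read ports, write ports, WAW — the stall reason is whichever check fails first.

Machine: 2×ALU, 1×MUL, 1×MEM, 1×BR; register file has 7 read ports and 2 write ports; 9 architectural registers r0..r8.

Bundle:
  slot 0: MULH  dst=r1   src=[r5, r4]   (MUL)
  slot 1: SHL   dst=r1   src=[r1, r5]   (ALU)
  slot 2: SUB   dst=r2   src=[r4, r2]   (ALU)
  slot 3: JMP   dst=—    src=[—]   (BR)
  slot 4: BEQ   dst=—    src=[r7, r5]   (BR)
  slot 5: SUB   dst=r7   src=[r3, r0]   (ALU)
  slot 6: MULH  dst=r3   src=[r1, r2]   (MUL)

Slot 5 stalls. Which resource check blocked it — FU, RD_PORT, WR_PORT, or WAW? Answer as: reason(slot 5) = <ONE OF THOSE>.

reason(slot 5) = WR_PORT

(0) want 1×MUL +2rd +1wr — yes → AL2|MU0|ME1|BR1|rd5|wr1
(1) want 1×ALU +2rd +1wr — WAW → AL2|MU0|ME1|BR1|rd5|wr1
(2) want 1×ALU +2rd +1wr — yes → AL1|MU0|ME1|BR1|rd3|wr0
(3) want 1×BR +0rd +0wr — yes → AL1|MU0|ME1|BR0|rd3|wr0
(4) want 1×BR +2rd +0wr — FU → AL1|MU0|ME1|BR0|rd3|wr0
(5) want 1×ALU +2rd +1wr — WR_PORT → AL1|MU0|ME1|BR0|rd3|wr0
(6) want 1×MUL +2rd +1wr — FU → AL1|MU0|ME1|BR0|rd3|wr0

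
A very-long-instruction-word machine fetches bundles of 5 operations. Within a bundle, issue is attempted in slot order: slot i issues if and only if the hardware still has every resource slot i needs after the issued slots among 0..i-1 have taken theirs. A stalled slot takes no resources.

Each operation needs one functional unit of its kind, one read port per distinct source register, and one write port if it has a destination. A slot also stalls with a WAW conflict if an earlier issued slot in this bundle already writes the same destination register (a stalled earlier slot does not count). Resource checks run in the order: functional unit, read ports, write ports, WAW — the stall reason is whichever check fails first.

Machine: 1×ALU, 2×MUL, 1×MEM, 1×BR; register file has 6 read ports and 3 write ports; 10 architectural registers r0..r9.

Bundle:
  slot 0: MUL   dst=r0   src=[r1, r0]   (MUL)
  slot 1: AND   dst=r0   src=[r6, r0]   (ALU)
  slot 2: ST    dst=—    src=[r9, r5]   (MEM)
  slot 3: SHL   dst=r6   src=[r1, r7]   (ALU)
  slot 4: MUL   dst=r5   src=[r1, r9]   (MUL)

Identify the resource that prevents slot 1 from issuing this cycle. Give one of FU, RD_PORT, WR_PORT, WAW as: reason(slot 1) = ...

reason(slot 1) = WAW

[0] MUL needs rd=2 wr=1: ok; after: ALU=1 MUL=1 MEM=1 BR=1, R=4, W=2
[1] ALU needs rd=2 wr=1: WAW; after: ALU=1 MUL=1 MEM=1 BR=1, R=4, W=2
[2] MEM needs rd=2 wr=0: ok; after: ALU=1 MUL=1 MEM=0 BR=1, R=2, W=2
[3] ALU needs rd=2 wr=1: ok; after: ALU=0 MUL=1 MEM=0 BR=1, R=0, W=1
[4] MUL needs rd=2 wr=1: RD_PORT; after: ALU=0 MUL=1 MEM=0 BR=1, R=0, W=1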